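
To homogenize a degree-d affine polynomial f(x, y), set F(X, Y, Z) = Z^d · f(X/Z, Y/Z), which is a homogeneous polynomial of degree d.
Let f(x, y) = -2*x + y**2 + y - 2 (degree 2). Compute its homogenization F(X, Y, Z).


F(X, Y, Z) = -2*X*Z + Y**2 + Y*Z - 2*Z**2

deg(f) = 2.
Substitute x = X/Z, y = Y/Z into f, then multiply by Z^2.
  monomial -2·x^1·y^0 ↦ -2·X^1·Y^0·Z^1.
  monomial 1·x^0·y^2 ↦ 1·X^0·Y^2·Z^0.
  monomial 1·x^0·y^1 ↦ 1·X^0·Y^1·Z^1.
  monomial -2·x^0·y^0 ↦ -2·X^0·Y^0·Z^2.
Collecting: F(X, Y, Z) = -2*X*Z + Y**2 + Y*Z - 2*Z**2.


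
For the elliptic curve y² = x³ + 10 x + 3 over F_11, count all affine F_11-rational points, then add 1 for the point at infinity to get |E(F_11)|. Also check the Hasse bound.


Affine points = {(0, 5), (0, 6), (1, 5), (1, 6), (2, 3), (2, 8), (3, 4), (3, 7), (6, 2), (6, 9), (7, 3), (7, 8), (8, 1), (8, 10), (10, 5), (10, 6)}; affine count = 16; |E(F_11)| = 17.

Discriminant check: Δ ∝ 4a³ + 27b² = 4·10³ + 27·3² = 4·1000 + 27·9 ≡ 8 (mod 11). Nonzero ⇒ E is nonsingular.
For each x ∈ F_11, compute rhs = x³ + 10·x + 3 mod 11, then count y ∈ F_11 with y² ≡ rhs.
  x = 0: rhs = 3, matching y values: 5, 6 (2 points).
  x = 1: rhs = 3, matching y values: 5, 6 (2 points).
  x = 2: rhs = 9, matching y values: 3, 8 (2 points).
  x = 3: rhs = 5, matching y values: 4, 7 (2 points).
  x = 4: rhs = 8, matching y values: none (0 points).
  x = 5: rhs = 2, matching y values: none (0 points).
  x = 6: rhs = 4, matching y values: 2, 9 (2 points).
  x = 7: rhs = 9, matching y values: 3, 8 (2 points).
  x = 8: rhs = 1, matching y values: 1, 10 (2 points).
  x = 9: rhs = 8, matching y values: none (0 points).
  x = 10: rhs = 3, matching y values: 5, 6 (2 points).
Total affine count: 16.
Full point count |E(F_11)| = 16 + 1 = 17.
Hasse bound: |17 − (11+1)| = |5| = 5 ≤ 2√11 ≈ 6.6332 ✓.


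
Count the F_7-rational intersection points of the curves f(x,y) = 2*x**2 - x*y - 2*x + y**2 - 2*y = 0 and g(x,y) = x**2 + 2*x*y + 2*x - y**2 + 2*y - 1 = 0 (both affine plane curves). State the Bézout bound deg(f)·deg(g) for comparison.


Common zeros: ∅; count = 0; Bézout bound = 4.

deg(f) = 2, deg(g) = 2, so Bézout bound = 4.
Scan x ∈ F_7. For each x, list the y ∈ F_7 with f(x, y) ≡ 0 and those with g(x, y) ≡ 0 (mod 7); the common zeros in that column are the intersection.
  x = 0: f ≡ 0 at y ∈ {0, 2}; g ≡ 0 at y ∈ {1}; common: ∅.
  x = 1: f ≡ 0 at y ∈ {0, 3}; g ≡ 0 at y ∈ ∅; common: ∅.
  x = 2: f ≡ 0 at y ∈ {2}; g ≡ 0 at y ∈ {0, 6}; common: ∅.
  x = 3: f ≡ 0 at y ∈ ∅; g ≡ 0 at y ∈ {0, 1}; common: ∅.
  x = 4: f ≡ 0 at y ∈ ∅; g ≡ 0 at y ∈ ∅; common: ∅.
  x = 5: f ≡ 0 at y ∈ {3, 4}; g ≡ 0 at y ∈ {6}; common: ∅.
  x = 6: f ≡ 0 at y ∈ ∅; g ≡ 0 at y ∈ ∅; common: ∅.
Collecting: common zeros = ∅, so the count is 0.
Comparison with the Bézout bound: 0 ≤ 4 = deg(f)·deg(g), as expected for curves with no common component (the affine F_7-count falls short of the bound because intersections may lie at infinity, over extension fields, or carry multiplicity).


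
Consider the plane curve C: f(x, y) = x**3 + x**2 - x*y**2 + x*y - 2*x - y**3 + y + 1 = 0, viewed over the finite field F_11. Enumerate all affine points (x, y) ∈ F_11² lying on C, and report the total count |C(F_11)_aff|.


Affine F_11-points: {(0, 6), (3, 3), (4, 9), (7, 8), (8, 0), (8, 1), (8, 2), (9, 3)}; count = 8.

For each of the 121 pairs (x, y) ∈ F_11², evaluate f(x, y) mod 11. Record the zeros.
  x = 0: [0↦1, 1↦1, 2↦6, 3↦10, 4↦7, 5↦2, 6↦0, 7↦6, 8↦3, 9↦7, 10↦1]  zeros at y ∈ {6}
  x = 1: [0↦1, 1↦1, 2↦4, 3↦4, 4↦6, 5↦4, 6↦3, 7↦8, 8↦2, 9↦1, 10↦10]  zeros at y ∈ ∅
  x = 2: [0↦9, 1↦9, 2↦10, 3↦6, 4↦2, 5↦3, 6↦3, 7↦7, 8↦9, 9↦3, 10↦5]  zeros at y ∈ ∅
  x = 3: [0↦9, 1↦9, 2↦8, 3↦0, 4↦1, 5↦5, 6↦6, 7↦9, 8↦8, 9↦8, 10↦3]  zeros at y ∈ {3}
  x = 4: [0↦7, 1↦7, 2↦4, 3↦3, 4↦9, 5↦5, 6↦7, 7↦9, 8↦5, 9↦0, 10↦10]  zeros at y ∈ {9}
  x = 5: [0↦9, 1↦9, 2↦4, 3↦10, 4↦10, 5↦9, 6↦1, 7↦2, 8↦6, 9↦7, 10↦10]  zeros at y ∈ ∅
  x = 6: [0↦10, 1↦10, 2↦3, 3↦5, 4↦10, 5↦1, 6↦5, 7↦5, 8↦6, 9↦2, 10↦9]  zeros at y ∈ ∅
  x = 7: [0↦5, 1↦5, 2↦7, 3↦5, 4↦4, 5↦9, 6↦3, 7↦2, 8↦0, 9↦2, 10↦2]  zeros at y ∈ {8}
  x = 8: [0↦0, 1↦0, 2↦0, 3↦5, 4↦9, 5↦6, 6↦1, 7↦10, 8↦5, 9↦2, 10↦6]  zeros at y ∈ {0, 1, 2}
  x = 9: [0↦1, 1↦1, 2↦10, 3↦0, 4↦9, 5↦9, 6↦5, 7↦2, 8↦5, 9↦8, 10↦5]  zeros at y ∈ {3}
  x = 10: [0↦3, 1↦3, 2↦10, 3↦7, 4↦10, 5↦2, 6↦10, 7↦6, 8↦6, 9↦4, 10↦5]  zeros at y ∈ ∅
Collecting zeros: affine points = {(0, 6), (3, 3), (4, 9), (7, 8), (8, 0), (8, 1), (8, 2), (9, 3)}.
Total count |C(F_11)_aff| = 8.


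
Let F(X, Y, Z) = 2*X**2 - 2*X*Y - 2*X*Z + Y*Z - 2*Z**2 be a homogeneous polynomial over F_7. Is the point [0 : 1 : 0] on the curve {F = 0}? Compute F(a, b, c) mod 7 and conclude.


F(0,1,0) ≡ 0 (mod 7); P is on the curve.

Evaluate F(0, 1, 0) term-by-term (mod 7).
  2*X**2 ↦ 2·0·1·1 = 0
  -2*X*Y ↦ -2·0·1·1 = 0
  -2*X*Z ↦ -2·0·1·0 = 0
  Y*Z ↦ 1·1·1·0 = 0
  -2*Z**2 ↦ -2·1·1·0 = 0
Sum: F(0, 1, 0) = (0) + (0) + (0) + (0) + (0) = 0.
Reducing mod 7: 0 ≡ 0 (mod 7).
Since F(a, b, c) ≡ 0 (mod 7), P lies on the curve.


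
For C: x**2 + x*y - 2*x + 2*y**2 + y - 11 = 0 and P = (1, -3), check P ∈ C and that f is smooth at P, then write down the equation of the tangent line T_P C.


Tangent line at P: -3*x - 10*y - 27 = 0.

Step 1: f(1, -3) = 0, so P lies on C.
Step 2: partial derivatives
  f_x(x, y) = 2*x + y - 2, f_y(x, y) = x + 4*y + 1.
  f_x(P) = -3, f_y(P) = -10 (gradient nonzero, so P is smooth).
Step 3: tangent line at P: -3·(x − 1) + -10·(y − -3) = 0.
Expanding: -3*x - 10*y - 27 = 0.


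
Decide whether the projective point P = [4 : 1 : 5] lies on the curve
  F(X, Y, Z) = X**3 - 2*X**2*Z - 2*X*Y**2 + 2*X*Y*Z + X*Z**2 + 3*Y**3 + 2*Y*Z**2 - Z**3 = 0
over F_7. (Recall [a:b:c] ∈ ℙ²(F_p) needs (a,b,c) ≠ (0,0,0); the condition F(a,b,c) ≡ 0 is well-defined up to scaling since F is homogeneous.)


F(4,1,5) ≡ 6 (mod 7); P is NOT on the curve.

Evaluate F(4, 1, 5) term-by-term (mod 7).
  X**3 ↦ 1·64·1·1 = 64
  -2*X**2*Z ↦ -2·16·1·5 = -160
  -2*X*Y**2 ↦ -2·4·1·1 = -8
  2*X*Y*Z ↦ 2·4·1·5 = 40
  X*Z**2 ↦ 1·4·1·25 = 100
  3*Y**3 ↦ 3·1·1·1 = 3
  2*Y*Z**2 ↦ 2·1·1·25 = 50
  -Z**3 ↦ -1·1·1·125 = -125
Sum: F(4, 1, 5) = (64) + (-160) + (-8) + (40) + (100) + (3) + (50) + (-125) = -36.
Reducing mod 7: -36 ≡ 6 (mod 7).
Since F(a, b, c) ≡ 6 ≠ 0 (mod 7), P does NOT lie on the curve.


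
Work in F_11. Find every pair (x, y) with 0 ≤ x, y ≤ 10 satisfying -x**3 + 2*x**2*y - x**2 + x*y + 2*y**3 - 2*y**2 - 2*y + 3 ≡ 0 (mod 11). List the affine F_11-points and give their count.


Affine F_11-points: {(0, 3), (1, 2), (2, 5), (3, 0), (4, 0), (5, 2), (7, 1), (7, 3), (7, 8), (8, 2), (8, 5), (9, 1), (9, 3), (9, 8), (10, 5), (10, 8), (10, 10)}; count = 17.

For each of the 121 pairs (x, y) ∈ F_11², evaluate f(x, y) mod 11. Record the zeros.
  x = 0: [0↦3, 1↦1, 2↦7, 3↦0, 4↦3, 5↦6, 6↦10, 7↦5, 8↦3, 9↦5, 10↦1]  zeros at y ∈ {3}
  x = 1: [0↦1, 1↦2, 2↦0, 3↦7, 4↦2, 5↦8, 6↦4, 7↦2, 8↦3, 9↦8, 10↦7]  zeros at y ∈ {2}
  x = 2: [0↦2, 1↦10, 2↦4, 3↦7, 4↦9, 5↦0, 6↦3, 7↦8, 8↦5, 9↦6, 10↦1]  zeros at y ∈ {5}
  x = 3: [0↦0, 1↦8, 2↦2, 3↦5, 4↦7, 5↦9, 6↦1, 7↦6, 8↦3, 9↦4, 10↦10]  zeros at y ∈ {0}
  x = 4: [0↦0, 1↦1, 2↦10, 3↦6, 4↦1, 5↦7, 6↦3, 7↦1, 8↦2, 9↦7, 10↦6]  zeros at y ∈ {0}
  x = 5: [0↦7, 1↦5, 2↦0, 3↦4, 4↦7, 5↦10, 6↦3, 7↦9, 8↦7, 9↦9, 10↦5]  zeros at y ∈ {2}
  x = 6: [0↦4, 1↦3, 2↦10, 3↦4, 4↦8, 5↦1, 6↦6, 7↦2, 8↦1, 9↦4, 10↦1]  zeros at y ∈ ∅
  x = 7: [0↦7, 1↦0, 2↦1, 3↦0, 4↦9, 5↦7, 6↦6, 7↦7, 8↦0, 9↦8, 10↦10]  zeros at y ∈ {1, 3, 8}
  x = 8: [0↦10, 1↦1, 2↦0, 3↦8, 4↦4, 5↦0, 6↦8, 7↦7, 8↦9, 9↦4, 10↦4]  zeros at y ∈ {2, 5}
  x = 9: [0↦7, 1↦0, 2↦1, 3↦0, 4↦9, 5↦7, 6↦6, 7↦7, 8↦0, 9↦8, 10↦10]  zeros at y ∈ {1, 3, 8}
  x = 10: [0↦3, 1↦2, 2↦9, 3↦3, 4↦7, 5↦0, 6↦5, 7↦1, 8↦0, 9↦3, 10↦0]  zeros at y ∈ {5, 8, 10}
Collecting zeros: affine points = {(0, 3), (1, 2), (2, 5), (3, 0), (4, 0), (5, 2), (7, 1), (7, 3), (7, 8), (8, 2), (8, 5), (9, 1), (9, 3), (9, 8), (10, 5), (10, 8), (10, 10)}.
Total count |C(F_11)_aff| = 17.


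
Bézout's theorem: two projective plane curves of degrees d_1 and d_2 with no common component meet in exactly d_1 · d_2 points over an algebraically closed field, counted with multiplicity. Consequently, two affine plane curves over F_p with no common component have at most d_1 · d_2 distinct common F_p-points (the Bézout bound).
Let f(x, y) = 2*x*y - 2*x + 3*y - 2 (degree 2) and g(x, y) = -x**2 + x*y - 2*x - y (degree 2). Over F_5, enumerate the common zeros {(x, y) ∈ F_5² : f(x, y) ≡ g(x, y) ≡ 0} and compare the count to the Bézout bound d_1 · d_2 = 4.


Common zeros: {(2, 3)}; count = 1; Bézout bound = 4.

deg(f) = 2, deg(g) = 2, so Bézout bound = 4.
Scan x ∈ F_5. For each x, list the y ∈ F_5 with f(x, y) ≡ 0 and those with g(x, y) ≡ 0 (mod 5); the common zeros in that column are the intersection.
  x = 0: f ≡ 0 at y ∈ {4}; g ≡ 0 at y ∈ {0}; common: ∅.
  x = 1: f ≡ 0 at y ∈ ∅; g ≡ 0 at y ∈ ∅; common: ∅.
  x = 2: f ≡ 0 at y ∈ {3}; g ≡ 0 at y ∈ {3}; common: {3}.
  x = 3: f ≡ 0 at y ∈ {2}; g ≡ 0 at y ∈ {0}; common: ∅.
  x = 4: f ≡ 0 at y ∈ {0}; g ≡ 0 at y ∈ {3}; common: ∅.
Collecting: common zeros = {(2, 3)}, so the count is 1.
Comparison with the Bézout bound: 1 ≤ 4 = deg(f)·deg(g), as expected for curves with no common component (the affine F_5-count falls short of the bound because intersections may lie at infinity, over extension fields, or carry multiplicity).


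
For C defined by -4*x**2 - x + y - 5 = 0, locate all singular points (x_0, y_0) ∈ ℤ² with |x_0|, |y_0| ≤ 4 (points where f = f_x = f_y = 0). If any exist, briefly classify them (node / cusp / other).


No singular points in the scanned grid; C is smooth there.

Compute partial derivatives:
  f_x = -8*x - 1.
  f_y = 1.
f_y = 1 is a nonzero constant, so f_y never vanishes: no point (x, y) can satisfy f = f_x = f_y = 0. In particular no (x, y) ∈ {−4, ..., 4}² is singular; the curve is smooth.


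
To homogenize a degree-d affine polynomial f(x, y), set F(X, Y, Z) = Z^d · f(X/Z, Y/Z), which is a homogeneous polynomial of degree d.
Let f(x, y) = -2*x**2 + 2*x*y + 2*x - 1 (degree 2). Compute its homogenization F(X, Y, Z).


F(X, Y, Z) = -2*X**2 + 2*X*Y + 2*X*Z - Z**2

deg(f) = 2.
Substitute x = X/Z, y = Y/Z into f, then multiply by Z^2.
  monomial -2·x^2·y^0 ↦ -2·X^2·Y^0·Z^0.
  monomial 2·x^1·y^1 ↦ 2·X^1·Y^1·Z^0.
  monomial 2·x^1·y^0 ↦ 2·X^1·Y^0·Z^1.
  monomial -1·x^0·y^0 ↦ -1·X^0·Y^0·Z^2.
Collecting: F(X, Y, Z) = -2*X**2 + 2*X*Y + 2*X*Z - Z**2.


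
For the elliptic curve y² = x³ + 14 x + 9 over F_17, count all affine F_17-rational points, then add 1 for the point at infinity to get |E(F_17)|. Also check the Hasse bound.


Affine points = {(0, 3), (0, 14), (5, 0), (7, 5), (7, 12), (8, 2), (8, 15), (11, 7), (11, 10), (12, 1), (12, 16), (13, 5), (13, 12), (14, 5), (14, 12)}; affine count = 15; |E(F_17)| = 16.

Discriminant check: Δ ∝ 4a³ + 27b² = 4·14³ + 27·9² = 4·2744 + 27·81 ≡ 5 (mod 17). Nonzero ⇒ E is nonsingular.
For each x ∈ F_17, compute rhs = x³ + 14·x + 9 mod 17, then count y ∈ F_17 with y² ≡ rhs.
  x = 0: rhs = 9, matching y values: 3, 14 (2 points).
  x = 1: rhs = 7, matching y values: none (0 points).
  x = 2: rhs = 11, matching y values: none (0 points).
  x = 3: rhs = 10, matching y values: none (0 points).
  x = 4: rhs = 10, matching y values: none (0 points).
  x = 5: rhs = 0, matching y values: 0 (1 points).
  x = 6: rhs = 3, matching y values: none (0 points).
  x = 7: rhs = 8, matching y values: 5, 12 (2 points).
  x = 8: rhs = 4, matching y values: 2, 15 (2 points).
  x = 9: rhs = 14, matching y values: none (0 points).
  x = 10: rhs = 10, matching y values: none (0 points).
  x = 11: rhs = 15, matching y values: 7, 10 (2 points).
  x = 12: rhs = 1, matching y values: 1, 16 (2 points).
  x = 13: rhs = 8, matching y values: 5, 12 (2 points).
  x = 14: rhs = 8, matching y values: 5, 12 (2 points).
  x = 15: rhs = 7, matching y values: none (0 points).
  x = 16: rhs = 11, matching y values: none (0 points).
Total affine count: 15.
Full point count |E(F_17)| = 15 + 1 = 16.
Hasse bound: |16 − (17+1)| = |-2| = 2 ≤ 2√17 ≈ 8.2462 ✓.


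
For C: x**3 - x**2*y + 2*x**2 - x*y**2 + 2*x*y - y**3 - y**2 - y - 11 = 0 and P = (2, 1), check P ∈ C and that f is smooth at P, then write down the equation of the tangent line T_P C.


Tangent line at P: 17*x - 10*y - 24 = 0.

Step 1: f(2, 1) = 0, so P lies on C.
Step 2: partial derivatives
  f_x(x, y) = 3*x**2 - 2*x*y + 4*x - y**2 + 2*y, f_y(x, y) = -x**2 - 2*x*y + 2*x - 3*y**2 - 2*y - 1.
  f_x(P) = 17, f_y(P) = -10 (gradient nonzero, so P is smooth).
Step 3: tangent line at P: 17·(x − 2) + -10·(y − 1) = 0.
Expanding: 17*x - 10*y - 24 = 0.


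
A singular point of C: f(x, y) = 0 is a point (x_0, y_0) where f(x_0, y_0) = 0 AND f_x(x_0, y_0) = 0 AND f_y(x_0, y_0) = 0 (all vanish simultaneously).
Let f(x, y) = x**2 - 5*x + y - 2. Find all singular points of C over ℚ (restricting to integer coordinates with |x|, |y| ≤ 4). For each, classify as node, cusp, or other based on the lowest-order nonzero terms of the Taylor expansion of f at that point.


No singular points in the scanned grid; C is smooth there.

Compute partial derivatives:
  f_x = 2*x - 5.
  f_y = 1.
f_y = 1 is a nonzero constant, so f_y never vanishes: no point (x, y) can satisfy f = f_x = f_y = 0. In particular no (x, y) ∈ {−4, ..., 4}² is singular; the curve is smooth.


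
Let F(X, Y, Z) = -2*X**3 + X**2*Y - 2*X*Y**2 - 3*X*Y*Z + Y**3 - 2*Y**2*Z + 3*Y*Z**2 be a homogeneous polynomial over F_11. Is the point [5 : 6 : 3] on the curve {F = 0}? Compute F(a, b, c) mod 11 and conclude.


F(5,6,3) ≡ 4 (mod 11); P is NOT on the curve.

Evaluate F(5, 6, 3) term-by-term (mod 11).
  -2*X**3 ↦ -2·125·1·1 = -250
  X**2*Y ↦ 1·25·6·1 = 150
  -2*X*Y**2 ↦ -2·5·36·1 = -360
  -3*X*Y*Z ↦ -3·5·6·3 = -270
  Y**3 ↦ 1·1·216·1 = 216
  -2*Y**2*Z ↦ -2·1·36·3 = -216
  3*Y*Z**2 ↦ 3·1·6·9 = 162
Sum: F(5, 6, 3) = (-250) + (150) + (-360) + (-270) + (216) + (-216) + (162) = -568.
Reducing mod 11: -568 ≡ 4 (mod 11).
Since F(a, b, c) ≡ 4 ≠ 0 (mod 11), P does NOT lie on the curve.


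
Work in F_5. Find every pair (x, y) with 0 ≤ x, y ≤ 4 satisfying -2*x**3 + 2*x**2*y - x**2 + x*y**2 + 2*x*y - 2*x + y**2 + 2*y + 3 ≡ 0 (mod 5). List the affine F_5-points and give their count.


Affine F_5-points: {(4, 2)}; count = 1.

For each of the 25 pairs (x, y) ∈ F_5², evaluate f(x, y) mod 5. Record the zeros.
  x = 0: [0↦3, 1↦1, 2↦1, 3↦3, 4↦2]  zeros at y ∈ ∅
  x = 1: [0↦3, 1↦1, 2↦3, 3↦4, 4↦4]  zeros at y ∈ ∅
  x = 2: [0↦4, 1↦1, 2↦4, 3↦3, 4↦3]  zeros at y ∈ ∅
  x = 3: [0↦4, 1↦4, 2↦2, 3↦3, 4↦2]  zeros at y ∈ ∅
  x = 4: [0↦1, 1↦3, 2↦0, 3↦2, 4↦4]  zeros at y ∈ {2}
Collecting zeros: affine points = {(4, 2)}.
Total count |C(F_5)_aff| = 1.


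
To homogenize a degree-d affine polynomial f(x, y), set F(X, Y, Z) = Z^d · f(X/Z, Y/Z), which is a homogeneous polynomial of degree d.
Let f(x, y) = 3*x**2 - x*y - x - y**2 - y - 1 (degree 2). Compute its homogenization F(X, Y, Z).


F(X, Y, Z) = 3*X**2 - X*Y - X*Z - Y**2 - Y*Z - Z**2

deg(f) = 2.
Substitute x = X/Z, y = Y/Z into f, then multiply by Z^2.
  monomial 3·x^2·y^0 ↦ 3·X^2·Y^0·Z^0.
  monomial -1·x^1·y^1 ↦ -1·X^1·Y^1·Z^0.
  monomial -1·x^1·y^0 ↦ -1·X^1·Y^0·Z^1.
  monomial -1·x^0·y^2 ↦ -1·X^0·Y^2·Z^0.
  monomial -1·x^0·y^1 ↦ -1·X^0·Y^1·Z^1.
  monomial -1·x^0·y^0 ↦ -1·X^0·Y^0·Z^2.
Collecting: F(X, Y, Z) = 3*X**2 - X*Y - X*Z - Y**2 - Y*Z - Z**2.


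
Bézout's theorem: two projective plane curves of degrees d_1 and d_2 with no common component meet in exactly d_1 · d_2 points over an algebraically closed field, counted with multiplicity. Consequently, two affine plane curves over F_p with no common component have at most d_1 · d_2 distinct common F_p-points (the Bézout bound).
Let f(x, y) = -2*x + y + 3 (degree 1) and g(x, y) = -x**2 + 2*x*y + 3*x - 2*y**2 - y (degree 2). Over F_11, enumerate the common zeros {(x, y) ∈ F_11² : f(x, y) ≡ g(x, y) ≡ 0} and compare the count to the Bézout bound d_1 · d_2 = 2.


Common zeros: ∅; count = 0; Bézout bound = 2.

deg(f) = 1, deg(g) = 2, so Bézout bound = 2.
Scan x ∈ F_11. For each x, list the y ∈ F_11 with f(x, y) ≡ 0 and those with g(x, y) ≡ 0 (mod 11); the common zeros in that column are the intersection.
  x = 0: f ≡ 0 at y ∈ {8}; g ≡ 0 at y ∈ {0, 5}; common: ∅.
  x = 1: f ≡ 0 at y ∈ {10}; g ≡ 0 at y ∈ ∅; common: ∅.
  x = 2: f ≡ 0 at y ∈ {1}; g ≡ 0 at y ∈ {2, 5}; common: ∅.
  x = 3: f ≡ 0 at y ∈ {3}; g ≡ 0 at y ∈ {0, 8}; common: ∅.
  x = 4: f ≡ 0 at y ∈ {5}; g ≡ 0 at y ∈ ∅; common: ∅.
  x = 5: f ≡ 0 at y ∈ {7}; g ≡ 0 at y ∈ {2, 8}; common: ∅.
  x = 6: f ≡ 0 at y ∈ {9}; g ≡ 0 at y ∈ ∅; common: ∅.
  x = 7: f ≡ 0 at y ∈ {0}; g ≡ 0 at y ∈ {6}; common: ∅.
  x = 8: f ≡ 0 at y ∈ {2}; g ≡ 0 at y ∈ {6, 7}; common: ∅.
  x = 9: f ≡ 0 at y ∈ {4}; g ≡ 0 at y ∈ {7}; common: ∅.
  x = 10: f ≡ 0 at y ∈ {6}; g ≡ 0 at y ∈ ∅; common: ∅.
Collecting: common zeros = ∅, so the count is 0.
Comparison with the Bézout bound: 0 ≤ 2 = deg(f)·deg(g), as expected for curves with no common component (the affine F_11-count falls short of the bound because intersections may lie at infinity, over extension fields, or carry multiplicity).


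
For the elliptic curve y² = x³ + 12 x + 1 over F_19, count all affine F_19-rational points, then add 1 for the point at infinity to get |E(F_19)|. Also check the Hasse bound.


Affine points = {(0, 1), (0, 18), (3, 8), (3, 11), (6, 2), (6, 17), (8, 1), (8, 18), (10, 0), (11, 1), (11, 18), (12, 7), (12, 12), (13, 6), (13, 13), (14, 5), (14, 14), (17, 8), (17, 11), (18, 8), (18, 11)}; affine count = 21; |E(F_19)| = 22.

Discriminant check: Δ ∝ 4a³ + 27b² = 4·12³ + 27·1² = 4·1728 + 27·1 ≡ 4 (mod 19). Nonzero ⇒ E is nonsingular.
For each x ∈ F_19, compute rhs = x³ + 12·x + 1 mod 19, then count y ∈ F_19 with y² ≡ rhs.
  x = 0: rhs = 1, matching y values: 1, 18 (2 points).
  x = 1: rhs = 14, matching y values: none (0 points).
  x = 2: rhs = 14, matching y values: none (0 points).
  x = 3: rhs = 7, matching y values: 8, 11 (2 points).
  x = 4: rhs = 18, matching y values: none (0 points).
  x = 5: rhs = 15, matching y values: none (0 points).
  x = 6: rhs = 4, matching y values: 2, 17 (2 points).
  x = 7: rhs = 10, matching y values: none (0 points).
  x = 8: rhs = 1, matching y values: 1, 18 (2 points).
  x = 9: rhs = 2, matching y values: none (0 points).
  x = 10: rhs = 0, matching y values: 0 (1 points).
  x = 11: rhs = 1, matching y values: 1, 18 (2 points).
  x = 12: rhs = 11, matching y values: 7, 12 (2 points).
  x = 13: rhs = 17, matching y values: 6, 13 (2 points).
  x = 14: rhs = 6, matching y values: 5, 14 (2 points).
  x = 15: rhs = 3, matching y values: none (0 points).
  x = 16: rhs = 14, matching y values: none (0 points).
  x = 17: rhs = 7, matching y values: 8, 11 (2 points).
  x = 18: rhs = 7, matching y values: 8, 11 (2 points).
Total affine count: 21.
Full point count |E(F_19)| = 21 + 1 = 22.
Hasse bound: |22 − (19+1)| = |2| = 2 ≤ 2√19 ≈ 8.7178 ✓.


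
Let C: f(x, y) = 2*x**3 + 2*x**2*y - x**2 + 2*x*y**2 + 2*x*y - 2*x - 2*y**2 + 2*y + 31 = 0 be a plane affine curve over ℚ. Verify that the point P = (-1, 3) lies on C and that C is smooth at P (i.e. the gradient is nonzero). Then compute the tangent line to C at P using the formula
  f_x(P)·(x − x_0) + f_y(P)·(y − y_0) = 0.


Tangent line at P: 18*x - 22*y + 84 = 0.

Step 1: f(-1, 3) = 0, so P lies on C.
Step 2: partial derivatives
  f_x(x, y) = 6*x**2 + 4*x*y - 2*x + 2*y**2 + 2*y - 2, f_y(x, y) = 2*x**2 + 4*x*y + 2*x - 4*y + 2.
  f_x(P) = 18, f_y(P) = -22 (gradient nonzero, so P is smooth).
Step 3: tangent line at P: 18·(x − -1) + -22·(y − 3) = 0.
Expanding: 18*x - 22*y + 84 = 0.


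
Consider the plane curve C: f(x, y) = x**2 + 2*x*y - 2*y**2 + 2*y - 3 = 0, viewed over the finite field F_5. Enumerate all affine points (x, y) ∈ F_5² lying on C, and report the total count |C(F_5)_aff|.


Affine F_5-points: {(0, 3), (1, 1), (2, 1), (2, 2), (4, 2), (4, 3)}; count = 6.

For each of the 25 pairs (x, y) ∈ F_5², evaluate f(x, y) mod 5. Record the zeros.
  x = 0: [0↦2, 1↦2, 2↦3, 3↦0, 4↦3]  zeros at y ∈ {3}
  x = 1: [0↦3, 1↦0, 2↦3, 3↦2, 4↦2]  zeros at y ∈ {1}
  x = 2: [0↦1, 1↦0, 2↦0, 3↦1, 4↦3]  zeros at y ∈ {1, 2}
  x = 3: [0↦1, 1↦2, 2↦4, 3↦2, 4↦1]  zeros at y ∈ ∅
  x = 4: [0↦3, 1↦1, 2↦0, 3↦0, 4↦1]  zeros at y ∈ {2, 3}
Collecting zeros: affine points = {(0, 3), (1, 1), (2, 1), (2, 2), (4, 2), (4, 3)}.
Total count |C(F_5)_aff| = 6.


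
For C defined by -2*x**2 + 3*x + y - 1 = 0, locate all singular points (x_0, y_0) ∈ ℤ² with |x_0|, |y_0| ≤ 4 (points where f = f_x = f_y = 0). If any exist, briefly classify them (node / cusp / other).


No singular points in the scanned grid; C is smooth there.

Compute partial derivatives:
  f_x = 3 - 4*x.
  f_y = 1.
f_y = 1 is a nonzero constant, so f_y never vanishes: no point (x, y) can satisfy f = f_x = f_y = 0. In particular no (x, y) ∈ {−4, ..., 4}² is singular; the curve is smooth.


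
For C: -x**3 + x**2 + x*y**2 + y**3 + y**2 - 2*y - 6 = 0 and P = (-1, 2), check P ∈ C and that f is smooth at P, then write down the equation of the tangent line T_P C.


Tangent line at P: -x + 10*y - 21 = 0.

Step 1: f(-1, 2) = 0, so P lies on C.
Step 2: partial derivatives
  f_x(x, y) = -3*x**2 + 2*x + y**2, f_y(x, y) = 2*x*y + 3*y**2 + 2*y - 2.
  f_x(P) = -1, f_y(P) = 10 (gradient nonzero, so P is smooth).
Step 3: tangent line at P: -1·(x − -1) + 10·(y − 2) = 0.
Expanding: -x + 10*y - 21 = 0.


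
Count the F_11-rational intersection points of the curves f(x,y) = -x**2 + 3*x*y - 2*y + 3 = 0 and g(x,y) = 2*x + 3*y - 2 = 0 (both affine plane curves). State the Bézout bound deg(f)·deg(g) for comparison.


Common zeros: {(2, 3), (4, 9)}; count = 2; Bézout bound = 2.

deg(f) = 2, deg(g) = 1, so Bézout bound = 2.
Scan x ∈ F_11. For each x, list the y ∈ F_11 with f(x, y) ≡ 0 and those with g(x, y) ≡ 0 (mod 11); the common zeros in that column are the intersection.
  x = 0: f ≡ 0 at y ∈ {7}; g ≡ 0 at y ∈ {8}; common: ∅.
  x = 1: f ≡ 0 at y ∈ {9}; g ≡ 0 at y ∈ {0}; common: ∅.
  x = 2: f ≡ 0 at y ∈ {3}; g ≡ 0 at y ∈ {3}; common: {3}.
  x = 3: f ≡ 0 at y ∈ {4}; g ≡ 0 at y ∈ {6}; common: ∅.
  x = 4: f ≡ 0 at y ∈ {9}; g ≡ 0 at y ∈ {9}; common: {9}.
  x = 5: f ≡ 0 at y ∈ {0}; g ≡ 0 at y ∈ {1}; common: ∅.
  x = 6: f ≡ 0 at y ∈ {0}; g ≡ 0 at y ∈ {4}; common: ∅.
  x = 7: f ≡ 0 at y ∈ {3}; g ≡ 0 at y ∈ {7}; common: ∅.
  x = 8: f ≡ 0 at y ∈ ∅; g ≡ 0 at y ∈ {10}; common: ∅.
  x = 9: f ≡ 0 at y ∈ {4}; g ≡ 0 at y ∈ {2}; common: ∅.
  x = 10: f ≡ 0 at y ∈ {7}; g ≡ 0 at y ∈ {5}; common: ∅.
Collecting: common zeros = {(2, 3), (4, 9)}, so the count is 2.
Comparison with the Bézout bound: 2 ≤ 2 = deg(f)·deg(g), as expected for curves with no common component (the bound is attained).


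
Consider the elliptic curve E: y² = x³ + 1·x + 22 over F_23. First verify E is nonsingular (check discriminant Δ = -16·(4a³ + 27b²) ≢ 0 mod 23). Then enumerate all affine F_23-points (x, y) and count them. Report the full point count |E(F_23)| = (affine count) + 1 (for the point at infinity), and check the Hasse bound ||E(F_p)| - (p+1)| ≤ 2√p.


Affine points = {(1, 1), (1, 22), (2, 3), (2, 20), (3, 11), (3, 12), (7, 2), (7, 21), (8, 6), (8, 17), (9, 1), (9, 22), (13, 1), (13, 22), (15, 10), (15, 13), (19, 0), (21, 9), (21, 14)}; affine count = 19; |E(F_23)| = 20.

Discriminant check: Δ ∝ 4a³ + 27b² = 4·1³ + 27·22² = 4·1 + 27·484 ≡ 8 (mod 23). Nonzero ⇒ E is nonsingular.
For each x ∈ F_23, compute rhs = x³ + 1·x + 22 mod 23, then count y ∈ F_23 with y² ≡ rhs.
  x = 0: rhs = 22, matching y values: none (0 points).
  x = 1: rhs = 1, matching y values: 1, 22 (2 points).
  x = 2: rhs = 9, matching y values: 3, 20 (2 points).
  x = 3: rhs = 6, matching y values: 11, 12 (2 points).
  x = 4: rhs = 21, matching y values: none (0 points).
  x = 5: rhs = 14, matching y values: none (0 points).
  x = 6: rhs = 14, matching y values: none (0 points).
  x = 7: rhs = 4, matching y values: 2, 21 (2 points).
  x = 8: rhs = 13, matching y values: 6, 17 (2 points).
  x = 9: rhs = 1, matching y values: 1, 22 (2 points).
  x = 10: rhs = 20, matching y values: none (0 points).
  x = 11: rhs = 7, matching y values: none (0 points).
  x = 12: rhs = 14, matching y values: none (0 points).
  x = 13: rhs = 1, matching y values: 1, 22 (2 points).
  x = 14: rhs = 20, matching y values: none (0 points).
  x = 15: rhs = 8, matching y values: 10, 13 (2 points).
  x = 16: rhs = 17, matching y values: none (0 points).
  x = 17: rhs = 7, matching y values: none (0 points).
  x = 18: rhs = 7, matching y values: none (0 points).
  x = 19: rhs = 0, matching y values: 0 (1 points).
  x = 20: rhs = 15, matching y values: none (0 points).
  x = 21: rhs = 12, matching y values: 9, 14 (2 points).
  x = 22: rhs = 20, matching y values: none (0 points).
Total affine count: 19.
Full point count |E(F_23)| = 19 + 1 = 20.
Hasse bound: |20 − (23+1)| = |-4| = 4 ≤ 2√23 ≈ 9.5917 ✓.


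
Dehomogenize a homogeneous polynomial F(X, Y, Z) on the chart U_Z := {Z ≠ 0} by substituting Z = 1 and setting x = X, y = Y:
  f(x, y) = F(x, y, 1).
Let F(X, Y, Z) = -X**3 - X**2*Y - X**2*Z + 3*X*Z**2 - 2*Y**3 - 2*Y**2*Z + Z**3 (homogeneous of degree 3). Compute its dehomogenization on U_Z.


f(x, y) = -x**3 - x**2*y - x**2 + 3*x - 2*y**3 - 2*y**2 + 1

On U_Z we set Z = 1. Each monomial c·X^i·Y^j·Z^k in F becomes c·x^i·y^j·1^k = c·x^i·y^j.
Substituting Z = 1: F(X, Y, 1) = -x**3 - x**2*y - x**2 + 3*x - 2*y**3 - 2*y**2 + 1.
Note: deg(f) ≤ deg(F) = 3; strict inequality happens when F is divisible by Z (lost terms).


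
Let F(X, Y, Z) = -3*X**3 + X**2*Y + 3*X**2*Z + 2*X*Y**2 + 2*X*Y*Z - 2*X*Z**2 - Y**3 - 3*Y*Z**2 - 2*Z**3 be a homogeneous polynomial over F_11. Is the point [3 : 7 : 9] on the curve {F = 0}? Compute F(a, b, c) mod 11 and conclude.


F(3,7,9) ≡ 0 (mod 11); P is on the curve.

Evaluate F(3, 7, 9) term-by-term (mod 11).
  -3*X**3 ↦ -3·27·1·1 = -81
  X**2*Y ↦ 1·9·7·1 = 63
  3*X**2*Z ↦ 3·9·1·9 = 243
  2*X*Y**2 ↦ 2·3·49·1 = 294
  2*X*Y*Z ↦ 2·3·7·9 = 378
  -2*X*Z**2 ↦ -2·3·1·81 = -486
  -Y**3 ↦ -1·1·343·1 = -343
  -3*Y*Z**2 ↦ -3·1·7·81 = -1701
  -2*Z**3 ↦ -2·1·1·729 = -1458
Sum: F(3, 7, 9) = (-81) + (63) + (243) + (294) + (378) + (-486) + (-343) + (-1701) + (-1458) = -3091.
Reducing mod 11: -3091 ≡ 0 (mod 11).
Since F(a, b, c) ≡ 0 (mod 11), P lies on the curve.


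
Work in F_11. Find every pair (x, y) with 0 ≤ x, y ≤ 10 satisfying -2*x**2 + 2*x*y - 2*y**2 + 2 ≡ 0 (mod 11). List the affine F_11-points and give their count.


Affine F_11-points: {(0, 1), (0, 10), (1, 0), (1, 1), (2, 4), (2, 9), (4, 2), (7, 9), (9, 2), (9, 7), (10, 0), (10, 10)}; count = 12.

For each of the 121 pairs (x, y) ∈ F_11², evaluate f(x, y) mod 11. Record the zeros.
  x = 0: [0↦2, 1↦0, 2↦5, 3↦6, 4↦3, 5↦7, 6↦7, 7↦3, 8↦6, 9↦5, 10↦0]  zeros at y ∈ {1, 10}
  x = 1: [0↦0, 1↦0, 2↦7, 3↦10, 4↦9, 5↦4, 6↦6, 7↦4, 8↦9, 9↦10, 10↦7]  zeros at y ∈ {0, 1}
  x = 2: [0↦5, 1↦7, 2↦5, 3↦10, 4↦0, 5↦8, 6↦1, 7↦1, 8↦8, 9↦0, 10↦10]  zeros at y ∈ {4, 9}
  x = 3: [0↦6, 1↦10, 2↦10, 3↦6, 4↦9, 5↦8, 6↦3, 7↦5, 8↦3, 9↦8, 10↦9]  zeros at y ∈ ∅
  x = 4: [0↦3, 1↦9, 2↦0, 3↦9, 4↦3, 5↦4, 6↦1, 7↦5, 8↦5, 9↦1, 10↦4]  zeros at y ∈ {2}
  x = 5: [0↦7, 1↦4, 2↦8, 3↦8, 4↦4, 5↦7, 6↦6, 7↦1, 8↦3, 9↦1, 10↦6]  zeros at y ∈ ∅
  x = 6: [0↦7, 1↦6, 2↦1, 3↦3, 4↦1, 5↦6, 6↦7, 7↦4, 8↦8, 9↦8, 10↦4]  zeros at y ∈ ∅
  x = 7: [0↦3, 1↦4, 2↦1, 3↦5, 4↦5, 5↦1, 6↦4, 7↦3, 8↦9, 9↦0, 10↦9]  zeros at y ∈ {9}
  x = 8: [0↦6, 1↦9, 2↦8, 3↦3, 4↦5, 5↦3, 6↦8, 7↦9, 8↦6, 9↦10, 10↦10]  zeros at y ∈ ∅
  x = 9: [0↦5, 1↦10, 2↦0, 3↦8, 4↦1, 5↦1, 6↦8, 7↦0, 8↦10, 9↦5, 10↦7]  zeros at y ∈ {2, 7}
  x = 10: [0↦0, 1↦7, 2↦10, 3↦9, 4↦4, 5↦6, 6↦4, 7↦9, 8↦10, 9↦7, 10↦0]  zeros at y ∈ {0, 10}
Collecting zeros: affine points = {(0, 1), (0, 10), (1, 0), (1, 1), (2, 4), (2, 9), (4, 2), (7, 9), (9, 2), (9, 7), (10, 0), (10, 10)}.
Total count |C(F_11)_aff| = 12.


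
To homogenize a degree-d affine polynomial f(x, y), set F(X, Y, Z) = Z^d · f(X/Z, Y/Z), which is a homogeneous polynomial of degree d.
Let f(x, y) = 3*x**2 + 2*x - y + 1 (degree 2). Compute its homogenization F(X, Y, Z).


F(X, Y, Z) = 3*X**2 + 2*X*Z - Y*Z + Z**2

deg(f) = 2.
Substitute x = X/Z, y = Y/Z into f, then multiply by Z^2.
  monomial 3·x^2·y^0 ↦ 3·X^2·Y^0·Z^0.
  monomial 2·x^1·y^0 ↦ 2·X^1·Y^0·Z^1.
  monomial -1·x^0·y^1 ↦ -1·X^0·Y^1·Z^1.
  monomial 1·x^0·y^0 ↦ 1·X^0·Y^0·Z^2.
Collecting: F(X, Y, Z) = 3*X**2 + 2*X*Z - Y*Z + Z**2.


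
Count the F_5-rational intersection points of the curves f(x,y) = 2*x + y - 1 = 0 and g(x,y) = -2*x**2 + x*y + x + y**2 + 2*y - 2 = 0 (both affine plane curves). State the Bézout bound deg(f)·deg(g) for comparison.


Common zeros: {(1, 4)}; count = 1; Bézout bound = 2.

deg(f) = 1, deg(g) = 2, so Bézout bound = 2.
Scan x ∈ F_5. For each x, list the y ∈ F_5 with f(x, y) ≡ 0 and those with g(x, y) ≡ 0 (mod 5); the common zeros in that column are the intersection.
  x = 0: f ≡ 0 at y ∈ {1}; g ≡ 0 at y ∈ ∅; common: ∅.
  x = 1: f ≡ 0 at y ∈ {4}; g ≡ 0 at y ∈ {3, 4}; common: {4}.
  x = 2: f ≡ 0 at y ∈ {2}; g ≡ 0 at y ∈ ∅; common: ∅.
  x = 3: f ≡ 0 at y ∈ {0}; g ≡ 0 at y ∈ ∅; common: ∅.
  x = 4: f ≡ 0 at y ∈ {3}; g ≡ 0 at y ∈ {0, 4}; common: ∅.
Collecting: common zeros = {(1, 4)}, so the count is 1.
Comparison with the Bézout bound: 1 ≤ 2 = deg(f)·deg(g), as expected for curves with no common component (the affine F_5-count falls short of the bound because intersections may lie at infinity, over extension fields, or carry multiplicity).


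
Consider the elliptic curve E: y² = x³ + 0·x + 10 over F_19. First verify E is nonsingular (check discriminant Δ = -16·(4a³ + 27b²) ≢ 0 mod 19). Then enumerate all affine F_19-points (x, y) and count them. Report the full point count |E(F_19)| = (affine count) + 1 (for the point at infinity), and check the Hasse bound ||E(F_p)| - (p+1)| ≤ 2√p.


Affine points = {(1, 7), (1, 12), (4, 6), (4, 13), (6, 6), (6, 13), (7, 7), (7, 12), (8, 3), (8, 16), (9, 6), (9, 13), (11, 7), (11, 12), (12, 3), (12, 16), (18, 3), (18, 16)}; affine count = 18; |E(F_19)| = 19.

Discriminant check: Δ ∝ 4a³ + 27b² = 4·0³ + 27·10² = 4·0 + 27·100 ≡ 2 (mod 19). Nonzero ⇒ E is nonsingular.
For each x ∈ F_19, compute rhs = x³ + 0·x + 10 mod 19, then count y ∈ F_19 with y² ≡ rhs.
  x = 0: rhs = 10, matching y values: none (0 points).
  x = 1: rhs = 11, matching y values: 7, 12 (2 points).
  x = 2: rhs = 18, matching y values: none (0 points).
  x = 3: rhs = 18, matching y values: none (0 points).
  x = 4: rhs = 17, matching y values: 6, 13 (2 points).
  x = 5: rhs = 2, matching y values: none (0 points).
  x = 6: rhs = 17, matching y values: 6, 13 (2 points).
  x = 7: rhs = 11, matching y values: 7, 12 (2 points).
  x = 8: rhs = 9, matching y values: 3, 16 (2 points).
  x = 9: rhs = 17, matching y values: 6, 13 (2 points).
  x = 10: rhs = 3, matching y values: none (0 points).
  x = 11: rhs = 11, matching y values: 7, 12 (2 points).
  x = 12: rhs = 9, matching y values: 3, 16 (2 points).
  x = 13: rhs = 3, matching y values: none (0 points).
  x = 14: rhs = 18, matching y values: none (0 points).
  x = 15: rhs = 3, matching y values: none (0 points).
  x = 16: rhs = 2, matching y values: none (0 points).
  x = 17: rhs = 2, matching y values: none (0 points).
  x = 18: rhs = 9, matching y values: 3, 16 (2 points).
Total affine count: 18.
Full point count |E(F_19)| = 18 + 1 = 19.
Hasse bound: |19 − (19+1)| = |-1| = 1 ≤ 2√19 ≈ 8.7178 ✓.


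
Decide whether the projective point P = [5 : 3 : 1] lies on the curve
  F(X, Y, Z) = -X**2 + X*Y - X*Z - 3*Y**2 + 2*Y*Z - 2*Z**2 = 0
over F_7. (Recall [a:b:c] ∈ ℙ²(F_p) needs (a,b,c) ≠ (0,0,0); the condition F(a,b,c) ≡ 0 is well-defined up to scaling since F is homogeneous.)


F(5,3,1) ≡ 4 (mod 7); P is NOT on the curve.

Evaluate F(5, 3, 1) term-by-term (mod 7).
  -X**2 ↦ -1·25·1·1 = -25
  X*Y ↦ 1·5·3·1 = 15
  -X*Z ↦ -1·5·1·1 = -5
  -3*Y**2 ↦ -3·1·9·1 = -27
  2*Y*Z ↦ 2·1·3·1 = 6
  -2*Z**2 ↦ -2·1·1·1 = -2
Sum: F(5, 3, 1) = (-25) + (15) + (-5) + (-27) + (6) + (-2) = -38.
Reducing mod 7: -38 ≡ 4 (mod 7).
Since F(a, b, c) ≡ 4 ≠ 0 (mod 7), P does NOT lie on the curve.


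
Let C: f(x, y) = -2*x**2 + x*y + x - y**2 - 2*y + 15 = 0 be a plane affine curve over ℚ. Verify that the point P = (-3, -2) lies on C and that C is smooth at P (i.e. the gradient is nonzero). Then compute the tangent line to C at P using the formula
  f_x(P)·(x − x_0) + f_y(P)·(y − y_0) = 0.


Tangent line at P: 11*x - y + 31 = 0.

Step 1: f(-3, -2) = 0, so P lies on C.
Step 2: partial derivatives
  f_x(x, y) = -4*x + y + 1, f_y(x, y) = x - 2*y - 2.
  f_x(P) = 11, f_y(P) = -1 (gradient nonzero, so P is smooth).
Step 3: tangent line at P: 11·(x − -3) + -1·(y − -2) = 0.
Expanding: 11*x - y + 31 = 0.


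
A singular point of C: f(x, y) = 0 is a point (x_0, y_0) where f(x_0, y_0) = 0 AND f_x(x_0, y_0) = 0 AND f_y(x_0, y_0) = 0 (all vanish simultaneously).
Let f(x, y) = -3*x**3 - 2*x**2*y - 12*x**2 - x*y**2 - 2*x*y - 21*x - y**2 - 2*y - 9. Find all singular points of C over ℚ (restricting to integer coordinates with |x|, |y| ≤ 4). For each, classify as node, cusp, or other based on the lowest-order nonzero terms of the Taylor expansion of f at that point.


Singular points: {(-2, 3)}; classification: cusp.

Compute partial derivatives:
  f_x = -9*x**2 - 4*x*y - 24*x - y**2 - 2*y - 21.
  f_y = -2*x**2 - 2*x*y - 2*x - 2*y - 2.
Scan x_0 ∈ {−4, ..., 4}. For each x_0, f_y(x_0, y) is a polynomial in y; find its integer roots y ∈ {−4, ..., 4}, then test f_x and f at those candidates.
  x = -4: f_y(-4, y) = 6*y - 26; no integer root y with |y| ≤ 4.
  x = -3: f_y(-3, y) = 4*y - 14; no integer root y with |y| ≤ 4.
  x = -2: f_y(-2, y) = 2*y - 6; vanishes at y ∈ {3}. (-2, 3): f_x = 0, f = 0 — SINGULAR.
  x = -1: f_y(-1, y) = -2; no integer root y with |y| ≤ 4.
  x = 0: f_y(0, y) = -2*y - 2; vanishes at y ∈ {-1}. (0, -1): f_x = -20 ≠ 0.
  x = 1: f_y(1, y) = -4*y - 6; no integer root y with |y| ≤ 4.
  x = 2: f_y(2, y) = -6*y - 14; no integer root y with |y| ≤ 4.
  x = 3: f_y(3, y) = -8*y - 26; no integer root y with |y| ≤ 4.
  x = 4: f_y(4, y) = -10*y - 42; no integer root y with |y| ≤ 4.
Only singular point on the grid: (-2, 3).
Classify: substitute x = -2 + u, y = 3 + v and expand: f = -3*u**3 - 2*u**2*v - u*v**2 + v**2.
No constant or linear terms (consistent with a singular point). Quadratic part: v**2. Cubic part: -3*u**3 - 2*u**2*v - u*v**2.
The quadratic part v**2 is a perfect square, so there is a single (double) tangent line v = 0, i.e. y = 3. Restricting the cubic part to that line (v = 0) leaves -3*u**3 ≠ 0, so f is not divisible by v and the branch is v² ≈ 3*u**3 to lowest order — this is a cusp.
Classification: cusp.


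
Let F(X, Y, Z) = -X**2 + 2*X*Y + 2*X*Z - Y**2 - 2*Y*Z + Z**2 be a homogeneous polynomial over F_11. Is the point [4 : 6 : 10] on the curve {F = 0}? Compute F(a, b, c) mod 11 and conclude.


F(4,6,10) ≡ 1 (mod 11); P is NOT on the curve.

Evaluate F(4, 6, 10) term-by-term (mod 11).
  -X**2 ↦ -1·16·1·1 = -16
  2*X*Y ↦ 2·4·6·1 = 48
  2*X*Z ↦ 2·4·1·10 = 80
  -Y**2 ↦ -1·1·36·1 = -36
  -2*Y*Z ↦ -2·1·6·10 = -120
  Z**2 ↦ 1·1·1·100 = 100
Sum: F(4, 6, 10) = (-16) + (48) + (80) + (-36) + (-120) + (100) = 56.
Reducing mod 11: 56 ≡ 1 (mod 11).
Since F(a, b, c) ≡ 1 ≠ 0 (mod 11), P does NOT lie on the curve.


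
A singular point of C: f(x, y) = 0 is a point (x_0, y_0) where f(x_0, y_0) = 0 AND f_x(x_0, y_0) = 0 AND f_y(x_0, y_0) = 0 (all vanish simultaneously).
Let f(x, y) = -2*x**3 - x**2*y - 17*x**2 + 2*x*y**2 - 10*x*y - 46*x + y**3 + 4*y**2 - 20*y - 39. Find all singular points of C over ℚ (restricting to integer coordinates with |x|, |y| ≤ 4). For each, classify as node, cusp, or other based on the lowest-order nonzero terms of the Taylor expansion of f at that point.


Singular points: {(-3, 1)}; classification: cusp.

Compute partial derivatives:
  f_x = -6*x**2 - 2*x*y - 34*x + 2*y**2 - 10*y - 46.
  f_y = -x**2 + 4*x*y - 10*x + 3*y**2 + 8*y - 20.
Scan x_0 ∈ {−4, ..., 4}. For each x_0, f_y(x_0, y) is a polynomial in y; find its integer roots y ∈ {−4, ..., 4}, then test f_x and f at those candidates.
  x = -4: f_y(-4, y) = 3*y**2 - 8*y + 4; vanishes at y ∈ {2}. (-4, 2): f_x = -2 ≠ 0.
  x = -3: f_y(-3, y) = 3*y**2 - 4*y + 1; vanishes at y ∈ {1}. (-3, 1): f_x = 0, f = 0 — SINGULAR.
  x = -2: f_y(-2, y) = 3*y**2 - 4; no integer root y with |y| ≤ 4.
  x = -1: f_y(-1, y) = 3*y**2 + 4*y - 11; no integer root y with |y| ≤ 4.
  x = 0: f_y(0, y) = 3*y**2 + 8*y - 20; no integer root y with |y| ≤ 4.
  x = 1: f_y(1, y) = 3*y**2 + 12*y - 31; no integer root y with |y| ≤ 4.
  x = 2: f_y(2, y) = 3*y**2 + 16*y - 44; vanishes at y ∈ {2}. (2, 2): f_x = -158 ≠ 0.
  x = 3: f_y(3, y) = 3*y**2 + 20*y - 59; no integer root y with |y| ≤ 4.
  x = 4: f_y(4, y) = 3*y**2 + 24*y - 76; no integer root y with |y| ≤ 4.
Only singular point on the grid: (-3, 1).
Classify: substitute x = -3 + u, y = 1 + v and expand: f = -2*u**3 - u**2*v + 2*u*v**2 + v**3 + v**2.
No constant or linear terms (consistent with a singular point). Quadratic part: v**2. Cubic part: -2*u**3 - u**2*v + 2*u*v**2 + v**3.
The quadratic part v**2 is a perfect square, so there is a single (double) tangent line v = 0, i.e. y = 1. Restricting the cubic part to that line (v = 0) leaves -2*u**3 ≠ 0, so f is not divisible by v and the branch is v² ≈ 2*u**3 to lowest order — this is a cusp.
Classification: cusp.


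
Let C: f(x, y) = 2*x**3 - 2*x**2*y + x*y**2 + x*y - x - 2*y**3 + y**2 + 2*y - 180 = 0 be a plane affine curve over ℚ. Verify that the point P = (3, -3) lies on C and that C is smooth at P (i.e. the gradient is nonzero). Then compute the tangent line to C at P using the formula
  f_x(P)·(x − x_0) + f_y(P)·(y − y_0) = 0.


Tangent line at P: 95*x - 91*y - 558 = 0.

Step 1: f(3, -3) = 0, so P lies on C.
Step 2: partial derivatives
  f_x(x, y) = 6*x**2 - 4*x*y + y**2 + y - 1, f_y(x, y) = -2*x**2 + 2*x*y + x - 6*y**2 + 2*y + 2.
  f_x(P) = 95, f_y(P) = -91 (gradient nonzero, so P is smooth).
Step 3: tangent line at P: 95·(x − 3) + -91·(y − -3) = 0.
Expanding: 95*x - 91*y - 558 = 0.


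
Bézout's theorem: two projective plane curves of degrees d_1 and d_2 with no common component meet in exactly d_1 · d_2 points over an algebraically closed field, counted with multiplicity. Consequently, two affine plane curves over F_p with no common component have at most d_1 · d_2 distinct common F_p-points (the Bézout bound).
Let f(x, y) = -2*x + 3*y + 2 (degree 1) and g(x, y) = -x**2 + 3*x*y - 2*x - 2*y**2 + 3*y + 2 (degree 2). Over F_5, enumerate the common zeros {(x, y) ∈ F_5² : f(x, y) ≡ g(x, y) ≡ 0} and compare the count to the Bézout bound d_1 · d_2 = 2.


Common zeros: {(3, 3), (4, 2)}; count = 2; Bézout bound = 2.

deg(f) = 1, deg(g) = 2, so Bézout bound = 2.
Scan x ∈ F_5. For each x, list the y ∈ F_5 with f(x, y) ≡ 0 and those with g(x, y) ≡ 0 (mod 5); the common zeros in that column are the intersection.
  x = 0: f ≡ 0 at y ∈ {1}; g ≡ 0 at y ∈ {2}; common: ∅.
  x = 1: f ≡ 0 at y ∈ {0}; g ≡ 0 at y ∈ ∅; common: ∅.
  x = 2: f ≡ 0 at y ∈ {4}; g ≡ 0 at y ∈ ∅; common: ∅.
  x = 3: f ≡ 0 at y ∈ {3}; g ≡ 0 at y ∈ {3}; common: {3}.
  x = 4: f ≡ 0 at y ∈ {2}; g ≡ 0 at y ∈ {2, 3}; common: {2}.
Collecting: common zeros = {(3, 3), (4, 2)}, so the count is 2.
Comparison with the Bézout bound: 2 ≤ 2 = deg(f)·deg(g), as expected for curves with no common component (the bound is attained).
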